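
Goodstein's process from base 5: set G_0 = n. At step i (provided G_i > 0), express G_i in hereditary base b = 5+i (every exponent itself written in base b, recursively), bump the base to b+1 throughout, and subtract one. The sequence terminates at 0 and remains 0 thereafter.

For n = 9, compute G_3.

9

G_0 = 9. HB_5(9) = 5 + 4. Bump = 10. G_1 = 9.
G_1 = 9. HB_6(9) = 6 + 3. Bump = 10. G_2 = 9.
G_2 = 9. HB_7(9) = 7 + 2. Bump = 10. G_3 = 9.
G_3 = 9. HB_8(9) = 8 + 1. Bump = 10. G_4 = 9.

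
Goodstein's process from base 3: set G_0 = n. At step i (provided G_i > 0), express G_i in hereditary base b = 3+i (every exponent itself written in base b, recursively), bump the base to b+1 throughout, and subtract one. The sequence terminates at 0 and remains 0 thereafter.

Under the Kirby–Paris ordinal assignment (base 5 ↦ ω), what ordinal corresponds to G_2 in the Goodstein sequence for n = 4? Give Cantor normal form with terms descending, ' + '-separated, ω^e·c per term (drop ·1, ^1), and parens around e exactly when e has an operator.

4

base 3: 4 = 3 + 1; at 4: 4 + 1 = 5; next = 4
base 4: 4 = 4; at 5: 5 = 5; next = 4
base 5: 4 = 4; at 6: 4 = 4; next = 3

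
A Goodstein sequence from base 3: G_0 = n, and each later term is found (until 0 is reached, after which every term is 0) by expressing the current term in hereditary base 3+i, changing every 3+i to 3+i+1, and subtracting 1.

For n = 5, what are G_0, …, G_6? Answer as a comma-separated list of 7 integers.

5, 5, 5, 5, 4, 3, 2

G_0 = 5. HB_3(5) = 3 + 2. Bump = 6. G_1 = 5.
G_1 = 5. HB_4(5) = 4 + 1. Bump = 6. G_2 = 5.
G_2 = 5. HB_5(5) = 5. Bump = 6. G_3 = 5.
G_3 = 5. HB_6(5) = 5. Bump = 5. G_4 = 4.
G_4 = 4. HB_7(4) = 4. Bump = 4. G_5 = 3.
G_5 = 3. HB_8(3) = 3. Bump = 3. G_6 = 2.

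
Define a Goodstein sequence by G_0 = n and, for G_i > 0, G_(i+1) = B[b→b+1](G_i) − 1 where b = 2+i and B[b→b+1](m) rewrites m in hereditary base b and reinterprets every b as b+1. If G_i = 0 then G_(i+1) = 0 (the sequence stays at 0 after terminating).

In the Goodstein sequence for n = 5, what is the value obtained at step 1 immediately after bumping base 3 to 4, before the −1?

256

G_0 = 5. HB_2(5) = 2^2 + 1. Bump = 28. G_1 = 27.
G_1 = 27. HB_3(27) = 3^3. Bump = 256. G_2 = 255.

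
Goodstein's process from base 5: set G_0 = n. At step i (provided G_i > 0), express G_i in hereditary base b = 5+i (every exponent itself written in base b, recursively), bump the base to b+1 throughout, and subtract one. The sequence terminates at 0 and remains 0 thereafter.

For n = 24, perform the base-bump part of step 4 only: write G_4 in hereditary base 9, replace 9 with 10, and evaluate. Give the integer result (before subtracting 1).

step 0: 24 = 4·5 + 4; sub 6 for 5: 4·6 + 4; = 28; G_1 = 28−1 = 27
step 1: 27 = 4·6 + 3; sub 7 for 6: 4·7 + 3; = 31; G_2 = 31−1 = 30
step 2: 30 = 4·7 + 2; sub 8 for 7: 4·8 + 2; = 34; G_3 = 34−1 = 33
step 3: 33 = 4·8 + 1; sub 9 for 8: 4·9 + 1; = 37; G_4 = 37−1 = 36

40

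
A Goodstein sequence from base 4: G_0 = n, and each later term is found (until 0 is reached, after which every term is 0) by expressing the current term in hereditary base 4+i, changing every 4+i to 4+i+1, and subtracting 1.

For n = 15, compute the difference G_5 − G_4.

i=0: 15 = 3·4 + 3 (b=4); 4→5: 3·5 + 3 = 18; 18−1 = 17
i=1: 17 = 3·5 + 2 (b=5); 5→6: 3·6 + 2 = 20; 20−1 = 19
i=2: 19 = 3·6 + 1 (b=6); 6→7: 3·7 + 1 = 22; 22−1 = 21
i=3: 21 = 3·7 (b=7); 7→8: 3·8 = 24; 24−1 = 23
i=4: 23 = 2·8 + 7 (b=8); 8→9: 2·9 + 7 = 25; 25−1 = 24

1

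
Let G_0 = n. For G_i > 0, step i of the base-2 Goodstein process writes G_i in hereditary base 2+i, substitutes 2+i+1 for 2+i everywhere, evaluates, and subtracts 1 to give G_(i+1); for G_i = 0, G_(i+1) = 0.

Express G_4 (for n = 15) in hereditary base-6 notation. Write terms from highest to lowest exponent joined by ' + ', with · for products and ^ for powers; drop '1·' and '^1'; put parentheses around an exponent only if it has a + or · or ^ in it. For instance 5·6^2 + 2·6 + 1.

G_0=15  [base 2] 2^(2 + 1) + 2^2 + 2 + 1  →[2↦3]→  3^(3 + 1) + 3^3 + 3 + 1 = 112  −1 ⇒ G_1=111
G_1=111  [base 3] 3^(3 + 1) + 3^3 + 3  →[3↦4]→  4^(4 + 1) + 4^4 + 4 = 1284  −1 ⇒ G_2=1283
G_2=1283  [base 4] 4^(4 + 1) + 4^4 + 3  →[4↦5]→  5^(5 + 1) + 5^5 + 3 = 18753  −1 ⇒ G_3=18752
G_3=18752  [base 5] 5^(5 + 1) + 5^5 + 2  →[5↦6]→  6^(6 + 1) + 6^6 + 2 = 326594  −1 ⇒ G_4=326593

6^(6 + 1) + 6^6 + 1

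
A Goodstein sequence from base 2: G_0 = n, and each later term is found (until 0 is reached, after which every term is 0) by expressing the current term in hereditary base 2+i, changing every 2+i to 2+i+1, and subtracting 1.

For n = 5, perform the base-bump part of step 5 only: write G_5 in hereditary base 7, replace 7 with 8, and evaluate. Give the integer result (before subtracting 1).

1752

(0) 5|_2 = 2^2 + 1 ↦ 3^3 + 1|_3 = 28 ⇒ 27
(1) 27|_3 = 3^3 ↦ 4^4|_4 = 256 ⇒ 255
(2) 255|_4 = 3·4^3 + 3·4^2 + 3·4 + 3 ↦ 3·5^3 + 3·5^2 + 3·5 + 3|_5 = 468 ⇒ 467
(3) 467|_5 = 3·5^3 + 3·5^2 + 3·5 + 2 ↦ 3·6^3 + 3·6^2 + 3·6 + 2|_6 = 776 ⇒ 775
(4) 775|_6 = 3·6^3 + 3·6^2 + 3·6 + 1 ↦ 3·7^3 + 3·7^2 + 3·7 + 1|_7 = 1198 ⇒ 1197
(5) 1197|_7 = 3·7^3 + 3·7^2 + 3·7 ↦ 3·8^3 + 3·8^2 + 3·8|_8 = 1752 ⇒ 1751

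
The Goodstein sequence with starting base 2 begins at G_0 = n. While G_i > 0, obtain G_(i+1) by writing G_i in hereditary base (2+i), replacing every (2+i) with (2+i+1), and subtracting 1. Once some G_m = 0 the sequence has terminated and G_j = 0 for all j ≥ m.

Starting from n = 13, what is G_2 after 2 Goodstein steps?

step 0: 13 = 2^(2 + 1) + 2^2 + 1; sub 3 for 2: 3^(3 + 1) + 3^3 + 1; = 109; G_1 = 109−1 = 108
step 1: 108 = 3^(3 + 1) + 3^3; sub 4 for 3: 4^(4 + 1) + 4^4; = 1280; G_2 = 1280−1 = 1279
step 2: 1279 = 4^(4 + 1) + 3·4^3 + 3·4^2 + 3·4 + 3; sub 5 for 4: 5^(5 + 1) + 3·5^3 + 3·5^2 + 3·5 + 3; = 16093; G_3 = 16093−1 = 16092

1279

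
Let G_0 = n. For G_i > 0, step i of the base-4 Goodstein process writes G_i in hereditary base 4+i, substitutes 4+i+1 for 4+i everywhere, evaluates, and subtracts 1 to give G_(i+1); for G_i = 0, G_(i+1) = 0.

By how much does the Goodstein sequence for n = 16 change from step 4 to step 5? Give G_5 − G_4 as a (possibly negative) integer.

G_0 = 16. HB_4(16) = 4^2. Bump = 25. G_1 = 24.
G_1 = 24. HB_5(24) = 4·5 + 4. Bump = 28. G_2 = 27.
G_2 = 27. HB_6(27) = 4·6 + 3. Bump = 31. G_3 = 30.
G_3 = 30. HB_7(30) = 4·7 + 2. Bump = 34. G_4 = 33.
G_4 = 33. HB_8(33) = 4·8 + 1. Bump = 37. G_5 = 36.

3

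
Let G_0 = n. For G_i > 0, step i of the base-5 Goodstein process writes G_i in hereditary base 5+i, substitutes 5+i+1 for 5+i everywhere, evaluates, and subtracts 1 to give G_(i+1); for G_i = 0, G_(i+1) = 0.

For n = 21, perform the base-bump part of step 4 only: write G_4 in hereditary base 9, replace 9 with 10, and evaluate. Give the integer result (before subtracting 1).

34

G_0 = 21. HB_5(21) = 4·5 + 1. Bump = 25. G_1 = 24.
G_1 = 24. HB_6(24) = 4·6. Bump = 28. G_2 = 27.
G_2 = 27. HB_7(27) = 3·7 + 6. Bump = 30. G_3 = 29.
G_3 = 29. HB_8(29) = 3·8 + 5. Bump = 32. G_4 = 31.
G_4 = 31. HB_9(31) = 3·9 + 4. Bump = 34. G_5 = 33.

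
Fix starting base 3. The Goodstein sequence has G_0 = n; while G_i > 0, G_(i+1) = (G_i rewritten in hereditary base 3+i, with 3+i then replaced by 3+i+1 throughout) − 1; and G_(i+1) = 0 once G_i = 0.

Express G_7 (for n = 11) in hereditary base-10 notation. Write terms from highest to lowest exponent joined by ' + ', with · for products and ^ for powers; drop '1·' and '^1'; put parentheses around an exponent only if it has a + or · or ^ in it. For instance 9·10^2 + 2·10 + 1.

5·10 + 1

11 —HB3→ 3^2 + 2 —bump→ 4^2 + 2 = 18 —(−1)→ 17
17 —HB4→ 4^2 + 1 —bump→ 5^2 + 1 = 26 —(−1)→ 25
25 —HB5→ 5^2 —bump→ 6^2 = 36 —(−1)→ 35
35 —HB6→ 5·6 + 5 —bump→ 5·7 + 5 = 40 —(−1)→ 39
39 —HB7→ 5·7 + 4 —bump→ 5·8 + 4 = 44 —(−1)→ 43
43 —HB8→ 5·8 + 3 —bump→ 5·9 + 3 = 48 —(−1)→ 47
47 —HB9→ 5·9 + 2 —bump→ 5·10 + 2 = 52 —(−1)→ 51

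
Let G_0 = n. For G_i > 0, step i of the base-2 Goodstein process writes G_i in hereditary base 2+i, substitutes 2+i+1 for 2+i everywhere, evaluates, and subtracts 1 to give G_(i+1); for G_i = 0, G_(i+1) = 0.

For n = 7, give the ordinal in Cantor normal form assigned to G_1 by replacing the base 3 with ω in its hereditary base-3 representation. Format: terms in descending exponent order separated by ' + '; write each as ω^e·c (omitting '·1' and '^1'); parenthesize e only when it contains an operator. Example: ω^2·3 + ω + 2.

ω^ω + ω

step 0: 7 = 2^2 + 2 + 1; sub 3 for 2: 3^3 + 3 + 1; = 31; G_1 = 31−1 = 30
step 1: 30 = 3^3 + 3; sub 4 for 3: 4^4 + 4; = 260; G_2 = 260−1 = 259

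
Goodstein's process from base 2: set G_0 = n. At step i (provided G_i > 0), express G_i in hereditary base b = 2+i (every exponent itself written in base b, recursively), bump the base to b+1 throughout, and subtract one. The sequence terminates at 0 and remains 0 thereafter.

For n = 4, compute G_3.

G_0=4  [base 2] 2^2  →[2↦3]→  3^3 = 27  −1 ⇒ G_1=26
G_1=26  [base 3] 2·3^2 + 2·3 + 2  →[3↦4]→  2·4^2 + 2·4 + 2 = 42  −1 ⇒ G_2=41
G_2=41  [base 4] 2·4^2 + 2·4 + 1  →[4↦5]→  2·5^2 + 2·5 + 1 = 61  −1 ⇒ G_3=60
G_3=60  [base 5] 2·5^2 + 2·5  →[5↦6]→  2·6^2 + 2·6 = 84  −1 ⇒ G_4=83

60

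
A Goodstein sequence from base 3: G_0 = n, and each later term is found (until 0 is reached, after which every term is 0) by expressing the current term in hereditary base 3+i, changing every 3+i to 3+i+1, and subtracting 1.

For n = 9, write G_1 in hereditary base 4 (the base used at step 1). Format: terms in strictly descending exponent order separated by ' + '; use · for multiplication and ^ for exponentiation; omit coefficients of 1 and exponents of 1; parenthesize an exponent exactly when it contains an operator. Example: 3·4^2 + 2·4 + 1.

G_0 = 9. HB_3(9) = 3^2. Bump = 16. G_1 = 15.
G_1 = 15. HB_4(15) = 3·4 + 3. Bump = 18. G_2 = 17.

3·4 + 3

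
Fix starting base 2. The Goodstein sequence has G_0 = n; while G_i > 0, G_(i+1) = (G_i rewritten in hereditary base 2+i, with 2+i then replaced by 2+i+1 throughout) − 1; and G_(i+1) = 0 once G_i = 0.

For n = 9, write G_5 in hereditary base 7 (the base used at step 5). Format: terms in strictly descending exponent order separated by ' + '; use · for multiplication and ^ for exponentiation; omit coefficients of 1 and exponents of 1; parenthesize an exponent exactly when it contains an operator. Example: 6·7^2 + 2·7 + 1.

G_0=9  [base 2] 2^(2 + 1) + 1  →[2↦3]→  3^(3 + 1) + 1 = 82  −1 ⇒ G_1=81
G_1=81  [base 3] 3^(3 + 1)  →[3↦4]→  4^(4 + 1) = 1024  −1 ⇒ G_2=1023
G_2=1023  [base 4] 3·4^4 + 3·4^3 + 3·4^2 + 3·4 + 3  →[4↦5]→  3·5^5 + 3·5^3 + 3·5^2 + 3·5 + 3 = 9843  −1 ⇒ G_3=9842
G_3=9842  [base 5] 3·5^5 + 3·5^3 + 3·5^2 + 3·5 + 2  →[5↦6]→  3·6^6 + 3·6^3 + 3·6^2 + 3·6 + 2 = 140744  −1 ⇒ G_4=140743
G_4=140743  [base 6] 3·6^6 + 3·6^3 + 3·6^2 + 3·6 + 1  →[6↦7]→  3·7^7 + 3·7^3 + 3·7^2 + 3·7 + 1 = 2471827  −1 ⇒ G_5=2471826

3·7^7 + 3·7^3 + 3·7^2 + 3·7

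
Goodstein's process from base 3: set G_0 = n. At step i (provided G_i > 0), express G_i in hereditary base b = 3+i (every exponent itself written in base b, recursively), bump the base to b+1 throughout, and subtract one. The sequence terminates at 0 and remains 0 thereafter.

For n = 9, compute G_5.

23

G_0=9  [base 3] 3^2  →[3↦4]→  4^2 = 16  −1 ⇒ G_1=15
G_1=15  [base 4] 3·4 + 3  →[4↦5]→  3·5 + 3 = 18  −1 ⇒ G_2=17
G_2=17  [base 5] 3·5 + 2  →[5↦6]→  3·6 + 2 = 20  −1 ⇒ G_3=19
G_3=19  [base 6] 3·6 + 1  →[6↦7]→  3·7 + 1 = 22  −1 ⇒ G_4=21
G_4=21  [base 7] 3·7  →[7↦8]→  3·8 = 24  −1 ⇒ G_5=23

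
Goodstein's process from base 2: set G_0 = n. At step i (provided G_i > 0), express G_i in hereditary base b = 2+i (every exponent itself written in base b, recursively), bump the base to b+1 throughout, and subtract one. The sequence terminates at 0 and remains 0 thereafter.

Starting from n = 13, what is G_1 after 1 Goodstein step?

13 —HB2→ 2^(2 + 1) + 2^2 + 1 —bump→ 3^(3 + 1) + 3^3 + 1 = 109 —(−1)→ 108
108 —HB3→ 3^(3 + 1) + 3^3 —bump→ 4^(4 + 1) + 4^4 = 1280 —(−1)→ 1279

108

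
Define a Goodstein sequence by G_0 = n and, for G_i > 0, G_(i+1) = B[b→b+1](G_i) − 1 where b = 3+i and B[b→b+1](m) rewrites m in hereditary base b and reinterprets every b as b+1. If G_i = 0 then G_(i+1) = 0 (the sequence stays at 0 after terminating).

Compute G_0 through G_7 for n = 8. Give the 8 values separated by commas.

8, 9, 10, 11, 11, 11, 11, 11

G_0=8  [base 3] 2·3 + 2  →[3↦4]→  2·4 + 2 = 10  −1 ⇒ G_1=9
G_1=9  [base 4] 2·4 + 1  →[4↦5]→  2·5 + 1 = 11  −1 ⇒ G_2=10
G_2=10  [base 5] 2·5  →[5↦6]→  2·6 = 12  −1 ⇒ G_3=11
G_3=11  [base 6] 6 + 5  →[6↦7]→  7 + 5 = 12  −1 ⇒ G_4=11
G_4=11  [base 7] 7 + 4  →[7↦8]→  8 + 4 = 12  −1 ⇒ G_5=11
G_5=11  [base 8] 8 + 3  →[8↦9]→  9 + 3 = 12  −1 ⇒ G_6=11
G_6=11  [base 9] 9 + 2  →[9↦10]→  10 + 2 = 12  −1 ⇒ G_7=11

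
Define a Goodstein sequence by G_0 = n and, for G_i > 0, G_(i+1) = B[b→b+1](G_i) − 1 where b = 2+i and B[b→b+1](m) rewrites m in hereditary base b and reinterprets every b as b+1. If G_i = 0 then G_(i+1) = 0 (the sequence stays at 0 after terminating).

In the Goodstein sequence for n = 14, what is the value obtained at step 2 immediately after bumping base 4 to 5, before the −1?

G_0=14  [base 2] 2^(2 + 1) + 2^2 + 2  →[2↦3]→  3^(3 + 1) + 3^3 + 3 = 111  −1 ⇒ G_1=110
G_1=110  [base 3] 3^(3 + 1) + 3^3 + 2  →[3↦4]→  4^(4 + 1) + 4^4 + 2 = 1282  −1 ⇒ G_2=1281
G_2=1281  [base 4] 4^(4 + 1) + 4^4 + 1  →[4↦5]→  5^(5 + 1) + 5^5 + 1 = 18751  −1 ⇒ G_3=18750

18751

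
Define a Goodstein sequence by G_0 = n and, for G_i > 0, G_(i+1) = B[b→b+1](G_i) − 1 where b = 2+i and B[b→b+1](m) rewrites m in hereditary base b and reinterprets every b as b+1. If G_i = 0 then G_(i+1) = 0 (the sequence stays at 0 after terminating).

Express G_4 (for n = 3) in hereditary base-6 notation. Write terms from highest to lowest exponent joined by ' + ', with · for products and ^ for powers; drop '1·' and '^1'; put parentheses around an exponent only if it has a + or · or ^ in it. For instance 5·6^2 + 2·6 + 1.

1

step 0: 3 = 2 + 1; sub 3 for 2: 3 + 1; = 4; G_1 = 4−1 = 3
step 1: 3 = 3; sub 4 for 3: 4; = 4; G_2 = 4−1 = 3
step 2: 3 = 3; sub 5 for 4: 3; = 3; G_3 = 3−1 = 2
step 3: 2 = 2; sub 6 for 5: 2; = 2; G_4 = 2−1 = 1
step 4: 1 = 1; sub 7 for 6: 1; = 1; G_5 = 1−1 = 0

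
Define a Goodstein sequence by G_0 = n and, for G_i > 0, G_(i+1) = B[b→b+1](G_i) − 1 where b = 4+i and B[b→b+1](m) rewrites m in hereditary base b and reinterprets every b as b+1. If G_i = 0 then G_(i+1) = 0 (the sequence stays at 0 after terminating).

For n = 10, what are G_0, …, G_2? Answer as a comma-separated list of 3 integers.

G_0=10  [base 4] 2·4 + 2  →[4↦5]→  2·5 + 2 = 12  −1 ⇒ G_1=11
G_1=11  [base 5] 2·5 + 1  →[5↦6]→  2·6 + 1 = 13  −1 ⇒ G_2=12

10, 11, 12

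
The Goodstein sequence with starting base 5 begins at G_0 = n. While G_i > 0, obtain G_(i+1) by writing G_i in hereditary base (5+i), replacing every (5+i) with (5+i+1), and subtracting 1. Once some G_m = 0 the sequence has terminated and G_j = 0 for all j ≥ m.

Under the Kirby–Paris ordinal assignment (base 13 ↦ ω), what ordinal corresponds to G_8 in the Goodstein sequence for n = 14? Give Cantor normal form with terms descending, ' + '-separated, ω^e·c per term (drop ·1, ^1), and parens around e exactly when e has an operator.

ω + 6

[0] 14 ≡ 2·5 + 4 (base 5). Lift 6: 16. −1: 15.
[1] 15 ≡ 2·6 + 3 (base 6). Lift 7: 17. −1: 16.
[2] 16 ≡ 2·7 + 2 (base 7). Lift 8: 18. −1: 17.
[3] 17 ≡ 2·8 + 1 (base 8). Lift 9: 19. −1: 18.
[4] 18 ≡ 2·9 (base 9). Lift 10: 20. −1: 19.
[5] 19 ≡ 10 + 9 (base 10). Lift 11: 20. −1: 19.
[6] 19 ≡ 11 + 8 (base 11). Lift 12: 20. −1: 19.
[7] 19 ≡ 12 + 7 (base 12). Lift 13: 20. −1: 19.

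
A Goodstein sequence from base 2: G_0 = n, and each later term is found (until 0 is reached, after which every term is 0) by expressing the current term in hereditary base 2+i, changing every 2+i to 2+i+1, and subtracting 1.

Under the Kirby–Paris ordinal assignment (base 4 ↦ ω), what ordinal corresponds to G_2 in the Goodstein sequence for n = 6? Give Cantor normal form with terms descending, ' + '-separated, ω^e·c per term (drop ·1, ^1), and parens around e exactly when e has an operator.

i=0: 6 = 2^2 + 2 (b=2); 2→3: 3^3 + 3 = 30; 30−1 = 29
i=1: 29 = 3^3 + 2 (b=3); 3→4: 4^4 + 2 = 258; 258−1 = 257
i=2: 257 = 4^4 + 1 (b=4); 4→5: 5^5 + 1 = 3126; 3126−1 = 3125

ω^ω + 1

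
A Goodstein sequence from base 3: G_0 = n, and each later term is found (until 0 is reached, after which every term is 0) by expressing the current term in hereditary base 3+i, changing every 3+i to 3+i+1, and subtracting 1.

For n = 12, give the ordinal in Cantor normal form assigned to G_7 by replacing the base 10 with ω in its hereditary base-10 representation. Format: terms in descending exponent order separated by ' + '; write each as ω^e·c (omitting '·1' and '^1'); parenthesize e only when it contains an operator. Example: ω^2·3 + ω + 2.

ω·7 + 5

[0] 12 ≡ 3^2 + 3 (base 3). Lift 4: 20. −1: 19.
[1] 19 ≡ 4^2 + 3 (base 4). Lift 5: 28. −1: 27.
[2] 27 ≡ 5^2 + 2 (base 5). Lift 6: 38. −1: 37.
[3] 37 ≡ 6^2 + 1 (base 6). Lift 7: 50. −1: 49.
[4] 49 ≡ 7^2 (base 7). Lift 8: 64. −1: 63.
[5] 63 ≡ 7·8 + 7 (base 8). Lift 9: 70. −1: 69.
[6] 69 ≡ 7·9 + 6 (base 9). Lift 10: 76. −1: 75.
[7] 75 ≡ 7·10 + 5 (base 10). Lift 11: 82. −1: 81.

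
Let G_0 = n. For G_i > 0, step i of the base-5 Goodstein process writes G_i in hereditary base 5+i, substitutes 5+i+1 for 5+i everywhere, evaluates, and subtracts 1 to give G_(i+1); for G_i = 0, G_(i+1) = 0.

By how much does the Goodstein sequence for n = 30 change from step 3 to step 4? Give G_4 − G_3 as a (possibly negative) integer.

G_0=30  [base 5] 5^2 + 5  →[5↦6]→  6^2 + 6 = 42  −1 ⇒ G_1=41
G_1=41  [base 6] 6^2 + 5  →[6↦7]→  7^2 + 5 = 54  −1 ⇒ G_2=53
G_2=53  [base 7] 7^2 + 4  →[7↦8]→  8^2 + 4 = 68  −1 ⇒ G_3=67
G_3=67  [base 8] 8^2 + 3  →[8↦9]→  9^2 + 3 = 84  −1 ⇒ G_4=83

16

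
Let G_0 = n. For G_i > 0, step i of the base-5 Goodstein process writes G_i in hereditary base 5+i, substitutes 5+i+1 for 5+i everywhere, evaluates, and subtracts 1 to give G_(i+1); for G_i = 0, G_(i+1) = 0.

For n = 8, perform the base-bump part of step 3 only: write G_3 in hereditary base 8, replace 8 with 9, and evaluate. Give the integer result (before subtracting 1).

9

8 —HB5→ 5 + 3 —bump→ 6 + 3 = 9 —(−1)→ 8
8 —HB6→ 6 + 2 —bump→ 7 + 2 = 9 —(−1)→ 8
8 —HB7→ 7 + 1 —bump→ 8 + 1 = 9 —(−1)→ 8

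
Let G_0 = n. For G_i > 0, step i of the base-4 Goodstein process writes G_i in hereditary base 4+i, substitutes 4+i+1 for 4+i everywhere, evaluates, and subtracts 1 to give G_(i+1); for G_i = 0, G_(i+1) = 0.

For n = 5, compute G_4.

3

i=0: 5 = 4 + 1 (b=4); 4→5: 5 + 1 = 6; 6−1 = 5
i=1: 5 = 5 (b=5); 5→6: 6 = 6; 6−1 = 5
i=2: 5 = 5 (b=6); 6→7: 5 = 5; 5−1 = 4
i=3: 4 = 4 (b=7); 7→8: 4 = 4; 4−1 = 3
i=4: 3 = 3 (b=8); 8→9: 3 = 3; 3−1 = 2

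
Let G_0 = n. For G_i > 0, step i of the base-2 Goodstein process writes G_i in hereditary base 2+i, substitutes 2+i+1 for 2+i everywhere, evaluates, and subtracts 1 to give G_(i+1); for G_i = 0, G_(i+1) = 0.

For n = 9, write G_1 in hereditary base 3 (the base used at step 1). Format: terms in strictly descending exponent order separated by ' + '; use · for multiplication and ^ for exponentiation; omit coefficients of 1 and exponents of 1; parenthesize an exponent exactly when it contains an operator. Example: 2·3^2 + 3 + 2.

3^(3 + 1)

G_0 = 9. HB_2(9) = 2^(2 + 1) + 1. Bump = 82. G_1 = 81.
G_1 = 81. HB_3(81) = 3^(3 + 1). Bump = 1024. G_2 = 1023.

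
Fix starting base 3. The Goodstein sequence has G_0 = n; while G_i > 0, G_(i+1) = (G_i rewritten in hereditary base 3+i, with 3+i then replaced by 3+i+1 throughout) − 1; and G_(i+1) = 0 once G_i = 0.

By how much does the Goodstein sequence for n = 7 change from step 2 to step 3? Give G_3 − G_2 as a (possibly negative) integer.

[0] 7 ≡ 2·3 + 1 (base 3). Lift 4: 9. −1: 8.
[1] 8 ≡ 2·4 (base 4). Lift 5: 10. −1: 9.
[2] 9 ≡ 5 + 4 (base 5). Lift 6: 10. −1: 9.

0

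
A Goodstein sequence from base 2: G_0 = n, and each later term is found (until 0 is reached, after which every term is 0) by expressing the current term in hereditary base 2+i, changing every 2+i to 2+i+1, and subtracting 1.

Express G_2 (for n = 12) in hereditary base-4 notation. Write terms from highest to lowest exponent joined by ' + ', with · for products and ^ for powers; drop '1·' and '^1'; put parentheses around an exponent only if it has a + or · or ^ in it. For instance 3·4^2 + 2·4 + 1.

4^(4 + 1) + 2·4^2 + 2·4 + 1

step 0: 12 = 2^(2 + 1) + 2^2; sub 3 for 2: 3^(3 + 1) + 3^3; = 108; G_1 = 108−1 = 107
step 1: 107 = 3^(3 + 1) + 2·3^2 + 2·3 + 2; sub 4 for 3: 4^(4 + 1) + 2·4^2 + 2·4 + 2; = 1066; G_2 = 1066−1 = 1065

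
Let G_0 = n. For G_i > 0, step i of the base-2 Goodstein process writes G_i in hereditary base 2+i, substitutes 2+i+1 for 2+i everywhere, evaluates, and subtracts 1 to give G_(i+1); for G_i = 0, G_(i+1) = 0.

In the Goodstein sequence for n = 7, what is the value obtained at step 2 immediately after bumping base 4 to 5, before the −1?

7 —HB2→ 2^2 + 2 + 1 —bump→ 3^3 + 3 + 1 = 31 —(−1)→ 30
30 —HB3→ 3^3 + 3 —bump→ 4^4 + 4 = 260 —(−1)→ 259
259 —HB4→ 4^4 + 3 —bump→ 5^5 + 3 = 3128 —(−1)→ 3127

3128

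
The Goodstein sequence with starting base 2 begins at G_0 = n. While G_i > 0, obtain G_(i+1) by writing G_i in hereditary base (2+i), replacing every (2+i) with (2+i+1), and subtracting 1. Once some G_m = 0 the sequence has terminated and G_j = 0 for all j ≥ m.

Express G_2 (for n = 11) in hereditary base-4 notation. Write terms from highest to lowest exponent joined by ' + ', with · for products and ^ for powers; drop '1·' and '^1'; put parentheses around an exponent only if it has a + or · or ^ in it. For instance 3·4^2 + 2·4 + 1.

4^(4 + 1) + 3

step 0: 11 = 2^(2 + 1) + 2 + 1; sub 3 for 2: 3^(3 + 1) + 3 + 1; = 85; G_1 = 85−1 = 84
step 1: 84 = 3^(3 + 1) + 3; sub 4 for 3: 4^(4 + 1) + 4; = 1028; G_2 = 1028−1 = 1027
step 2: 1027 = 4^(4 + 1) + 3; sub 5 for 4: 5^(5 + 1) + 3; = 15628; G_3 = 15628−1 = 15627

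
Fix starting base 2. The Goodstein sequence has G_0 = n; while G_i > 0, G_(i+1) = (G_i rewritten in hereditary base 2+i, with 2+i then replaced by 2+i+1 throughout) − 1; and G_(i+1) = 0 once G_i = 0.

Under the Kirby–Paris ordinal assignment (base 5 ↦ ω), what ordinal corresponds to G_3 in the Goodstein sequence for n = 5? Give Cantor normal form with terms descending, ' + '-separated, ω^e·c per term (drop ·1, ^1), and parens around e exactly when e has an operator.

ω^3·3 + ω^2·3 + ω·3 + 2

G_0=5  [base 2] 2^2 + 1  →[2↦3]→  3^3 + 1 = 28  −1 ⇒ G_1=27
G_1=27  [base 3] 3^3  →[3↦4]→  4^4 = 256  −1 ⇒ G_2=255
G_2=255  [base 4] 3·4^3 + 3·4^2 + 3·4 + 3  →[4↦5]→  3·5^3 + 3·5^2 + 3·5 + 3 = 468  −1 ⇒ G_3=467
G_3=467  [base 5] 3·5^3 + 3·5^2 + 3·5 + 2  →[5↦6]→  3·6^3 + 3·6^2 + 3·6 + 2 = 776  −1 ⇒ G_4=775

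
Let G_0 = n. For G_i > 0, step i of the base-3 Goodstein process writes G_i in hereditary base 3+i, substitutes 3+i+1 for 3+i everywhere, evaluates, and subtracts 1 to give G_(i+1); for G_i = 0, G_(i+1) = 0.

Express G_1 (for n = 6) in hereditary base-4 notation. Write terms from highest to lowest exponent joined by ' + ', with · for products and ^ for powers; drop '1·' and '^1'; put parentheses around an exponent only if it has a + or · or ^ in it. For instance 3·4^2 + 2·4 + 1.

4 + 3

(0) 6|_3 = 2·3 ↦ 2·4|_4 = 8 ⇒ 7
(1) 7|_4 = 4 + 3 ↦ 5 + 3|_5 = 8 ⇒ 7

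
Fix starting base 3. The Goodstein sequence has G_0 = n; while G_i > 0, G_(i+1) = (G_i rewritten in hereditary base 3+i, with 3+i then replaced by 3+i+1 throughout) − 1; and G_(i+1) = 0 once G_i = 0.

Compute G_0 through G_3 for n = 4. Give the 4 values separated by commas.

4, 4, 4, 3

(0) 4|_3 = 3 + 1 ↦ 4 + 1|_4 = 5 ⇒ 4
(1) 4|_4 = 4 ↦ 5|_5 = 5 ⇒ 4
(2) 4|_5 = 4 ↦ 4|_6 = 4 ⇒ 3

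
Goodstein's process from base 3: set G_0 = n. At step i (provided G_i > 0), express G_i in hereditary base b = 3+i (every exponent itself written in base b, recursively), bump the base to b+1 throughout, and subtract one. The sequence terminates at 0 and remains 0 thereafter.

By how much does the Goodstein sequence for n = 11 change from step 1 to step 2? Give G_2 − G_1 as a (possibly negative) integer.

(0) 11|_3 = 3^2 + 2 ↦ 4^2 + 2|_4 = 18 ⇒ 17
(1) 17|_4 = 4^2 + 1 ↦ 5^2 + 1|_5 = 26 ⇒ 25

8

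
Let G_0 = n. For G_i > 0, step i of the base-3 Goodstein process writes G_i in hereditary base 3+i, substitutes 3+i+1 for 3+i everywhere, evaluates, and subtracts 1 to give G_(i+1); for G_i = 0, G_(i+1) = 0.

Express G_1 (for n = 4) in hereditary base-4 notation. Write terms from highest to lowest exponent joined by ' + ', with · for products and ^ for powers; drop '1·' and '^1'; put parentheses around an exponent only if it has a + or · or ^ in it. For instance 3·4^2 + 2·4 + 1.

4

G_0=4  [base 3] 3 + 1  →[3↦4]→  4 + 1 = 5  −1 ⇒ G_1=4
G_1=4  [base 4] 4  →[4↦5]→  5 = 5  −1 ⇒ G_2=4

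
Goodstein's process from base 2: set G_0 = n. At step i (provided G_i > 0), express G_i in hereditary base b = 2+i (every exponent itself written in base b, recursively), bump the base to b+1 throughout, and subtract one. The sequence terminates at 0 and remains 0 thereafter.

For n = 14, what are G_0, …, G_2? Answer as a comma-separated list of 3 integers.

[0] 14 ≡ 2^(2 + 1) + 2^2 + 2 (base 2). Lift 3: 111. −1: 110.
[1] 110 ≡ 3^(3 + 1) + 3^3 + 2 (base 3). Lift 4: 1282. −1: 1281.

14, 110, 1281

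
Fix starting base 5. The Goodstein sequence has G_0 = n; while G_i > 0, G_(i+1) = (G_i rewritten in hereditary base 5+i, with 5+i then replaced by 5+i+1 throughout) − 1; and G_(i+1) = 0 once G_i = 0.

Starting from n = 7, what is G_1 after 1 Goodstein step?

7

7 —HB5→ 5 + 2 —bump→ 6 + 2 = 8 —(−1)→ 7
7 —HB6→ 6 + 1 —bump→ 7 + 1 = 8 —(−1)→ 7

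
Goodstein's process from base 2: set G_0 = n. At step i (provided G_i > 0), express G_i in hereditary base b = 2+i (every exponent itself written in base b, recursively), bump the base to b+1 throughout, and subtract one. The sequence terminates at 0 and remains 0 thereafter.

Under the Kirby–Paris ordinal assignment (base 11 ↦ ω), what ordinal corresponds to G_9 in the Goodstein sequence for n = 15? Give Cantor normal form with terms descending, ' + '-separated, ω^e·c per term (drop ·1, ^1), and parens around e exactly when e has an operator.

ω^(ω + 1) + ω^7·7 + ω^6·7 + ω^5·7 + ω^4·7 + ω^3·7 + ω^2·7 + ω·7 + 4

i=0: 15 = 2^(2 + 1) + 2^2 + 2 + 1 (b=2); 2→3: 3^(3 + 1) + 3^3 + 3 + 1 = 112; 112−1 = 111
i=1: 111 = 3^(3 + 1) + 3^3 + 3 (b=3); 3→4: 4^(4 + 1) + 4^4 + 4 = 1284; 1284−1 = 1283
i=2: 1283 = 4^(4 + 1) + 4^4 + 3 (b=4); 4→5: 5^(5 + 1) + 5^5 + 3 = 18753; 18753−1 = 18752
i=3: 18752 = 5^(5 + 1) + 5^5 + 2 (b=5); 5→6: 6^(6 + 1) + 6^6 + 2 = 326594; 326594−1 = 326593
i=4: 326593 = 6^(6 + 1) + 6^6 + 1 (b=6); 6→7: 7^(7 + 1) + 7^7 + 1 = 6588345; 6588345−1 = 6588344
i=5: 6588344 = 7^(7 + 1) + 7^7 (b=7); 7→8: 8^(8 + 1) + 8^8 = 150994944; 150994944−1 = 150994943
i=6: 150994943 = 8^(8 + 1) + 7·8^7 + 7·8^6 + 7·8^5 + 7·8^4 + 7·8^3 + 7·8^2 + 7·8 + 7 (b=8); 8→9: 9^(9 + 1) + 7·9^7 + 7·9^6 + 7·9^5 + 7·9^4 + 7·9^3 + 7·9^2 + 7·9 + 7 = 3524450281; 3524450281−1 = 3524450280
i=7: 3524450280 = 9^(9 + 1) + 7·9^7 + 7·9^6 + 7·9^5 + 7·9^4 + 7·9^3 + 7·9^2 + 7·9 + 6 (b=9); 9→10: 10^(10 + 1) + 7·10^7 + 7·10^6 + 7·10^5 + 7·10^4 + 7·10^3 + 7·10^2 + 7·10 + 6 = 100077777776; 100077777776−1 = 100077777775
i=8: 100077777775 = 10^(10 + 1) + 7·10^7 + 7·10^6 + 7·10^5 + 7·10^4 + 7·10^3 + 7·10^2 + 7·10 + 5 (b=10); 10→11: 11^(11 + 1) + 7·11^7 + 7·11^6 + 7·11^5 + 7·11^4 + 7·11^3 + 7·11^2 + 7·11 + 5 = 3138578427935; 3138578427935−1 = 3138578427934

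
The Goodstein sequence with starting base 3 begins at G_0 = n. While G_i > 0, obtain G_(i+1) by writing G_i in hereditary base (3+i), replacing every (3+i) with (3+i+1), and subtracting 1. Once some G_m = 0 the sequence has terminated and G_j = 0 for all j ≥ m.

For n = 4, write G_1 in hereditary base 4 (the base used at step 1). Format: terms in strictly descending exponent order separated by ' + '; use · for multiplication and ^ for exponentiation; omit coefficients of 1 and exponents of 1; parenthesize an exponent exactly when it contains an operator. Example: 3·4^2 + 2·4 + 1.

i=0: 4 = 3 + 1 (b=3); 3→4: 4 + 1 = 5; 5−1 = 4
i=1: 4 = 4 (b=4); 4→5: 5 = 5; 5−1 = 4

4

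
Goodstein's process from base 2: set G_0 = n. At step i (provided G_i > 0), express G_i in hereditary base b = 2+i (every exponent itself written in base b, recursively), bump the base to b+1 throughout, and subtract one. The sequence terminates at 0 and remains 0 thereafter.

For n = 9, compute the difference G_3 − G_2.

9 —HB2→ 2^(2 + 1) + 1 —bump→ 3^(3 + 1) + 1 = 82 —(−1)→ 81
81 —HB3→ 3^(3 + 1) —bump→ 4^(4 + 1) = 1024 —(−1)→ 1023
1023 —HB4→ 3·4^4 + 3·4^3 + 3·4^2 + 3·4 + 3 —bump→ 3·5^5 + 3·5^3 + 3·5^2 + 3·5 + 3 = 9843 —(−1)→ 9842

8819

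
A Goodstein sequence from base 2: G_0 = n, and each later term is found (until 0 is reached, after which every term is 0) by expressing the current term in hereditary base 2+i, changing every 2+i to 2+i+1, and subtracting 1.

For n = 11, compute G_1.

84

G_0 = 11. HB_2(11) = 2^(2 + 1) + 2 + 1. Bump = 85. G_1 = 84.
G_1 = 84. HB_3(84) = 3^(3 + 1) + 3. Bump = 1028. G_2 = 1027.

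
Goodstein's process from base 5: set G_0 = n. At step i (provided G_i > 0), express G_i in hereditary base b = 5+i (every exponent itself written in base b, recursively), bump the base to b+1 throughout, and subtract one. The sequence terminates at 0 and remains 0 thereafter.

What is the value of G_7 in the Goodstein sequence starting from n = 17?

27

G_0=17  [base 5] 3·5 + 2  →[5↦6]→  3·6 + 2 = 20  −1 ⇒ G_1=19
G_1=19  [base 6] 3·6 + 1  →[6↦7]→  3·7 + 1 = 22  −1 ⇒ G_2=21
G_2=21  [base 7] 3·7  →[7↦8]→  3·8 = 24  −1 ⇒ G_3=23
G_3=23  [base 8] 2·8 + 7  →[8↦9]→  2·9 + 7 = 25  −1 ⇒ G_4=24
G_4=24  [base 9] 2·9 + 6  →[9↦10]→  2·10 + 6 = 26  −1 ⇒ G_5=25
G_5=25  [base 10] 2·10 + 5  →[10↦11]→  2·11 + 5 = 27  −1 ⇒ G_6=26
G_6=26  [base 11] 2·11 + 4  →[11↦12]→  2·12 + 4 = 28  −1 ⇒ G_7=27
G_7=27  [base 12] 2·12 + 3  →[12↦13]→  2·13 + 3 = 29  −1 ⇒ G_8=28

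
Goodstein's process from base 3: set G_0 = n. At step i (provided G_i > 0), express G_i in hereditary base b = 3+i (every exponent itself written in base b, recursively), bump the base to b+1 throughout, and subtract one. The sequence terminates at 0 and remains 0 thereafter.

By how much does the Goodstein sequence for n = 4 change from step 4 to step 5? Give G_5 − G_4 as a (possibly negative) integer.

G_0 = 4. HB_3(4) = 3 + 1. Bump = 5. G_1 = 4.
G_1 = 4. HB_4(4) = 4. Bump = 5. G_2 = 4.
G_2 = 4. HB_5(4) = 4. Bump = 4. G_3 = 3.
G_3 = 3. HB_6(3) = 3. Bump = 3. G_4 = 2.
G_4 = 2. HB_7(2) = 2. Bump = 2. G_5 = 1.

-1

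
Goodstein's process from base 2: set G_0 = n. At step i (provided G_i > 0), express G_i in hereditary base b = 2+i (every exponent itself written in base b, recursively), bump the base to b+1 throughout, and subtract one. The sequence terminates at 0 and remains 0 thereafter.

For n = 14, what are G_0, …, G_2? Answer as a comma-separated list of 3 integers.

i=0: 14 = 2^(2 + 1) + 2^2 + 2 (b=2); 2→3: 3^(3 + 1) + 3^3 + 3 = 111; 111−1 = 110
i=1: 110 = 3^(3 + 1) + 3^3 + 2 (b=3); 3→4: 4^(4 + 1) + 4^4 + 2 = 1282; 1282−1 = 1281

14, 110, 1281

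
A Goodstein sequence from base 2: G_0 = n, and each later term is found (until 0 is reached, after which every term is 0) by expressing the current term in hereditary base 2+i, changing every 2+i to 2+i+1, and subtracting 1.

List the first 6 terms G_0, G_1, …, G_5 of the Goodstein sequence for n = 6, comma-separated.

(0) 6|_2 = 2^2 + 2 ↦ 3^3 + 3|_3 = 30 ⇒ 29
(1) 29|_3 = 3^3 + 2 ↦ 4^4 + 2|_4 = 258 ⇒ 257
(2) 257|_4 = 4^4 + 1 ↦ 5^5 + 1|_5 = 3126 ⇒ 3125
(3) 3125|_5 = 5^5 ↦ 6^6|_6 = 46656 ⇒ 46655
(4) 46655|_6 = 5·6^5 + 5·6^4 + 5·6^3 + 5·6^2 + 5·6 + 5 ↦ 5·7^5 + 5·7^4 + 5·7^3 + 5·7^2 + 5·7 + 5|_7 = 98040 ⇒ 98039

6, 29, 257, 3125, 46655, 98039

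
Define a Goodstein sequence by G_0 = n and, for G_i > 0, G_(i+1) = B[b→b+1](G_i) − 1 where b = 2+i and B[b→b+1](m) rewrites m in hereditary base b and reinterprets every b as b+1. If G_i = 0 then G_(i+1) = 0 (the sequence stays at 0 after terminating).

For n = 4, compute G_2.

41

G_0 = 4. HB_2(4) = 2^2. Bump = 27. G_1 = 26.
G_1 = 26. HB_3(26) = 2·3^2 + 2·3 + 2. Bump = 42. G_2 = 41.
G_2 = 41. HB_4(41) = 2·4^2 + 2·4 + 1. Bump = 61. G_3 = 60.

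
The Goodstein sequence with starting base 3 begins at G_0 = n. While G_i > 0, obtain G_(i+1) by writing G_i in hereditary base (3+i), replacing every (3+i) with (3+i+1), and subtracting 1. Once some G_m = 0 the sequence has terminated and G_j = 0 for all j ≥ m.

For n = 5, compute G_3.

5

i=0: 5 = 3 + 2 (b=3); 3→4: 4 + 2 = 6; 6−1 = 5
i=1: 5 = 4 + 1 (b=4); 4→5: 5 + 1 = 6; 6−1 = 5
i=2: 5 = 5 (b=5); 5→6: 6 = 6; 6−1 = 5
i=3: 5 = 5 (b=6); 6→7: 5 = 5; 5−1 = 4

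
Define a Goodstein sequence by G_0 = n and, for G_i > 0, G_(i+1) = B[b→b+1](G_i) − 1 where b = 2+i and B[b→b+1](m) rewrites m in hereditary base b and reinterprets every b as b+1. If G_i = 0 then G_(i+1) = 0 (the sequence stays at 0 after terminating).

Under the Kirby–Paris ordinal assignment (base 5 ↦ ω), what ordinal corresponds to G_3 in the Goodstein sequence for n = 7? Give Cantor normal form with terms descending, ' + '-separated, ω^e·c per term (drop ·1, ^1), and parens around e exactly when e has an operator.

step 0: 7 = 2^2 + 2 + 1; sub 3 for 2: 3^3 + 3 + 1; = 31; G_1 = 31−1 = 30
step 1: 30 = 3^3 + 3; sub 4 for 3: 4^4 + 4; = 260; G_2 = 260−1 = 259
step 2: 259 = 4^4 + 3; sub 5 for 4: 5^5 + 3; = 3128; G_3 = 3128−1 = 3127
step 3: 3127 = 5^5 + 2; sub 6 for 5: 6^6 + 2; = 46658; G_4 = 46658−1 = 46657

ω^ω + 2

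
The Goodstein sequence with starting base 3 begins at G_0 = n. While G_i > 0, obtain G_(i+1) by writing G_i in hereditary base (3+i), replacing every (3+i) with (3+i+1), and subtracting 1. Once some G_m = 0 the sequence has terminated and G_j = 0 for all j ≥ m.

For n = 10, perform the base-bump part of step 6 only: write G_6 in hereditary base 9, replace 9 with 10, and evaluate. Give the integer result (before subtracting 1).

G_0 = 10. HB_3(10) = 3^2 + 1. Bump = 17. G_1 = 16.
G_1 = 16. HB_4(16) = 4^2. Bump = 25. G_2 = 24.
G_2 = 24. HB_5(24) = 4·5 + 4. Bump = 28. G_3 = 27.
G_3 = 27. HB_6(27) = 4·6 + 3. Bump = 31. G_4 = 30.
G_4 = 30. HB_7(30) = 4·7 + 2. Bump = 34. G_5 = 33.
G_5 = 33. HB_8(33) = 4·8 + 1. Bump = 37. G_6 = 36.
G_6 = 36. HB_9(36) = 4·9. Bump = 40. G_7 = 39.

40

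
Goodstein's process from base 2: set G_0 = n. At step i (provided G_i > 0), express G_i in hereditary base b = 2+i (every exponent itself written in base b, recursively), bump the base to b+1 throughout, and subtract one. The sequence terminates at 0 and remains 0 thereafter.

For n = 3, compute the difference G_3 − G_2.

-1

G_0=3  [base 2] 2 + 1  →[2↦3]→  3 + 1 = 4  −1 ⇒ G_1=3
G_1=3  [base 3] 3  →[3↦4]→  4 = 4  −1 ⇒ G_2=3
G_2=3  [base 4] 3  →[4↦5]→  3 = 3  −1 ⇒ G_3=2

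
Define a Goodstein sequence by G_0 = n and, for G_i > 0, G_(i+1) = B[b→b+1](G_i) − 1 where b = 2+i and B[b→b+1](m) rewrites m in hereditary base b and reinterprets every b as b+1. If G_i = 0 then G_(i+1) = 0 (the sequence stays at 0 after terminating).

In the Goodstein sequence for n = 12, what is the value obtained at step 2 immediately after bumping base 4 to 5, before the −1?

G_0 = 12. HB_2(12) = 2^(2 + 1) + 2^2. Bump = 108. G_1 = 107.
G_1 = 107. HB_3(107) = 3^(3 + 1) + 2·3^2 + 2·3 + 2. Bump = 1066. G_2 = 1065.

15686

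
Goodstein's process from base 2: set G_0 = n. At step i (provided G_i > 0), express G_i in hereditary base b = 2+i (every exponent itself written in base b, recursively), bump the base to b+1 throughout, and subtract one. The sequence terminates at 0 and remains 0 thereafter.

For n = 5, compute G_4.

[0] 5 ≡ 2^2 + 1 (base 2). Lift 3: 28. −1: 27.
[1] 27 ≡ 3^3 (base 3). Lift 4: 256. −1: 255.
[2] 255 ≡ 3·4^3 + 3·4^2 + 3·4 + 3 (base 4). Lift 5: 468. −1: 467.
[3] 467 ≡ 3·5^3 + 3·5^2 + 3·5 + 2 (base 5). Lift 6: 776. −1: 775.
[4] 775 ≡ 3·6^3 + 3·6^2 + 3·6 + 1 (base 6). Lift 7: 1198. −1: 1197.

775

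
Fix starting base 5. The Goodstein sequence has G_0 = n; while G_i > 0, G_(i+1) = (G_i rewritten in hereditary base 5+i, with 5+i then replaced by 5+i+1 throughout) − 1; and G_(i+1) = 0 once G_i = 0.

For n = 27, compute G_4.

G_0 = 27. HB_5(27) = 5^2 + 2. Bump = 38. G_1 = 37.
G_1 = 37. HB_6(37) = 6^2 + 1. Bump = 50. G_2 = 49.
G_2 = 49. HB_7(49) = 7^2. Bump = 64. G_3 = 63.
G_3 = 63. HB_8(63) = 7·8 + 7. Bump = 70. G_4 = 69.
G_4 = 69. HB_9(69) = 7·9 + 6. Bump = 76. G_5 = 75.

69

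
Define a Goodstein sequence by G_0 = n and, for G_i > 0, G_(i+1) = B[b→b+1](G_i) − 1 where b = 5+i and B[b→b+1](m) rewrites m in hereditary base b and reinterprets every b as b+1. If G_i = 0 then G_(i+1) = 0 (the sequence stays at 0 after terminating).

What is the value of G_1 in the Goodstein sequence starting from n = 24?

step 0: 24 = 4·5 + 4; sub 6 for 5: 4·6 + 4; = 28; G_1 = 28−1 = 27
step 1: 27 = 4·6 + 3; sub 7 for 6: 4·7 + 3; = 31; G_2 = 31−1 = 30

27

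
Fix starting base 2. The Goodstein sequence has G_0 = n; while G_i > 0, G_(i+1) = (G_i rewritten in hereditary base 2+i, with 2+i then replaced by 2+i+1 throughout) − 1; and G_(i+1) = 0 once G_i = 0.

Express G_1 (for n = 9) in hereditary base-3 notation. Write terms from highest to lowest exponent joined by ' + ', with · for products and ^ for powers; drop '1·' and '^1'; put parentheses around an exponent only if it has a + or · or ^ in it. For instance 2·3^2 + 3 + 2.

step 0: 9 = 2^(2 + 1) + 1; sub 3 for 2: 3^(3 + 1) + 1; = 82; G_1 = 82−1 = 81
step 1: 81 = 3^(3 + 1); sub 4 for 3: 4^(4 + 1); = 1024; G_2 = 1024−1 = 1023

3^(3 + 1)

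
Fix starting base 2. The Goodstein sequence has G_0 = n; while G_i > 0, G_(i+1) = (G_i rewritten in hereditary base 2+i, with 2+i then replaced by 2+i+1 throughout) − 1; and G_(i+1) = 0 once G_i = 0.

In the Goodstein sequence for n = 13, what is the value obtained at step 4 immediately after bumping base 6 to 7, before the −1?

5765999

base 2: 13 = 2^(2 + 1) + 2^2 + 1; at 3: 3^(3 + 1) + 3^3 + 1 = 109; next = 108
base 3: 108 = 3^(3 + 1) + 3^3; at 4: 4^(4 + 1) + 4^4 = 1280; next = 1279
base 4: 1279 = 4^(4 + 1) + 3·4^3 + 3·4^2 + 3·4 + 3; at 5: 5^(5 + 1) + 3·5^3 + 3·5^2 + 3·5 + 3 = 16093; next = 16092
base 5: 16092 = 5^(5 + 1) + 3·5^3 + 3·5^2 + 3·5 + 2; at 6: 6^(6 + 1) + 3·6^3 + 3·6^2 + 3·6 + 2 = 280712; next = 280711
base 6: 280711 = 6^(6 + 1) + 3·6^3 + 3·6^2 + 3·6 + 1; at 7: 7^(7 + 1) + 3·7^3 + 3·7^2 + 3·7 + 1 = 5765999; next = 5765998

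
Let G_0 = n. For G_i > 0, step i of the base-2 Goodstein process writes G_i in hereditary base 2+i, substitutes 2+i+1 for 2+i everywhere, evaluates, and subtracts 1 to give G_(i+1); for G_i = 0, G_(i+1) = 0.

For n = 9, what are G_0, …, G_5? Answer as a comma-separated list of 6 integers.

(0) 9|_2 = 2^(2 + 1) + 1 ↦ 3^(3 + 1) + 1|_3 = 82 ⇒ 81
(1) 81|_3 = 3^(3 + 1) ↦ 4^(4 + 1)|_4 = 1024 ⇒ 1023
(2) 1023|_4 = 3·4^4 + 3·4^3 + 3·4^2 + 3·4 + 3 ↦ 3·5^5 + 3·5^3 + 3·5^2 + 3·5 + 3|_5 = 9843 ⇒ 9842
(3) 9842|_5 = 3·5^5 + 3·5^3 + 3·5^2 + 3·5 + 2 ↦ 3·6^6 + 3·6^3 + 3·6^2 + 3·6 + 2|_6 = 140744 ⇒ 140743
(4) 140743|_6 = 3·6^6 + 3·6^3 + 3·6^2 + 3·6 + 1 ↦ 3·7^7 + 3·7^3 + 3·7^2 + 3·7 + 1|_7 = 2471827 ⇒ 2471826

9, 81, 1023, 9842, 140743, 2471826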